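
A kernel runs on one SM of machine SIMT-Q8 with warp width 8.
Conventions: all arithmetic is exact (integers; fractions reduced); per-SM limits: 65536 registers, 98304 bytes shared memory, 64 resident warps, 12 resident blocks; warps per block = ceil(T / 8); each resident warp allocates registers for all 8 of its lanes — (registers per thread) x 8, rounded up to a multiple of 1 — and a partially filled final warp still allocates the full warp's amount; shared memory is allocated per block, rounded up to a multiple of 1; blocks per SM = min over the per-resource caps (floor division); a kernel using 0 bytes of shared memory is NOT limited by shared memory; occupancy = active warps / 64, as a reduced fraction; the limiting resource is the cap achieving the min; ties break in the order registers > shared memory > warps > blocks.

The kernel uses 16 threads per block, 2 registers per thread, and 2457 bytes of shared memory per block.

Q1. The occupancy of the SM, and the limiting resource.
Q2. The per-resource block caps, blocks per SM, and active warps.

Answer: occupancy 3/8, limited by blocks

registers: 2048 blocks
shared memory: 40 blocks
warps: 32 blocks
blocks: 12 blocks

Answer: 12 blocks, 24 active warps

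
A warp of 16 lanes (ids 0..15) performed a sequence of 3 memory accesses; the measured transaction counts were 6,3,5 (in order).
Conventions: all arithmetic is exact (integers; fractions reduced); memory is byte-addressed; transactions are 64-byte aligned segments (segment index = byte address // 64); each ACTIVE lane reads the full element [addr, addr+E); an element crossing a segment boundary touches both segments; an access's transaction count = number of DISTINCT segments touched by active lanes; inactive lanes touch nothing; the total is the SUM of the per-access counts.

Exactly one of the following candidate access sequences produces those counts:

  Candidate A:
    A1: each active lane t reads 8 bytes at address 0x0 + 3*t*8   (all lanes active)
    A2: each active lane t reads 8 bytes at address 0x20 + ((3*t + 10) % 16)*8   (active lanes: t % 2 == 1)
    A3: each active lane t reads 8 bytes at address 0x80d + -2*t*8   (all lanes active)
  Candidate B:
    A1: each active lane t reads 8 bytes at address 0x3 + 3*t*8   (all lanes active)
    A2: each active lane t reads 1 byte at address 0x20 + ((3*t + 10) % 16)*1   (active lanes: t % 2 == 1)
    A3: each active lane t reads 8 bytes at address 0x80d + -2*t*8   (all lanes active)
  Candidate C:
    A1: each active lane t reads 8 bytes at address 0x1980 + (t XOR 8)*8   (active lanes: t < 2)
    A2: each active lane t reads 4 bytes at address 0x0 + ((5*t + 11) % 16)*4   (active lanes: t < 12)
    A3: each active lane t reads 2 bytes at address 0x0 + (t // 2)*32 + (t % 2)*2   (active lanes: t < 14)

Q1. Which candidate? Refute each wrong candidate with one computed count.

B: A2 gives 1 transaction, not 3
C: A1 gives 1 transaction, not 6
A: all counts match (6,3,5)

Answer: A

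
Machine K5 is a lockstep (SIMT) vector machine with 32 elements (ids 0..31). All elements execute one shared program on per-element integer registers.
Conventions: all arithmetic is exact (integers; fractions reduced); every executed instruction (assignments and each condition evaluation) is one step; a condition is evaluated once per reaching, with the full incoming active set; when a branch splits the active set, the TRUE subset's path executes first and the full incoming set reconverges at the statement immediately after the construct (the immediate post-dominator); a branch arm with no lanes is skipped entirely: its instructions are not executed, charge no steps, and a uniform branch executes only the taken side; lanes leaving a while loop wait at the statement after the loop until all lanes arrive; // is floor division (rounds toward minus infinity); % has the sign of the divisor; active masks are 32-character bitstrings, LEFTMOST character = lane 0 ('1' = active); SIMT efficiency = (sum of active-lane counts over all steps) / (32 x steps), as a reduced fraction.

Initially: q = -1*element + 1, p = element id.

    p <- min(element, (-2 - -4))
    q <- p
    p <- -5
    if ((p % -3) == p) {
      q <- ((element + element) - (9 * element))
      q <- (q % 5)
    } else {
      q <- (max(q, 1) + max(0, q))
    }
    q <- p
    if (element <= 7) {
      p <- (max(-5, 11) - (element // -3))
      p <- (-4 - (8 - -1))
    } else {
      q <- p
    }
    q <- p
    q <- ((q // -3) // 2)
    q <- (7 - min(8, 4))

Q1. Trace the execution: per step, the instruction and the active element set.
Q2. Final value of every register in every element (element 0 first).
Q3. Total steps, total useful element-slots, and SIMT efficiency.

step 0: p <- min(element, (-2 - -4)) 11111111111111111111111111111111
step 1: q <- p                       11111111111111111111111111111111
step 2: p <- -5                      11111111111111111111111111111111
step 3: eval ((p % -3) == p)         11111111111111111111111111111111
step 4: q <- (max(q, 1) + max(0, q)) 11111111111111111111111111111111
step 5: q <- p                       11111111111111111111111111111111
step 6: eval (element <= 7)          11111111111111111111111111111111
step 7: p <- (max(-5, 11) - (element // -3)) 11111111000000000000000000000000
step 8: p <- (-4 - (8 - -1))         11111111000000000000000000000000
step 9: q <- p                       00000000111111111111111111111111
step 10: q <- p                       11111111111111111111111111111111
step 11: q <- ((q // -3) // 2)        11111111111111111111111111111111
step 12: q <- (7 - min(8, 4))         11111111111111111111111111111111

Answer: 13 steps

q: 3,3,3,3,3,3,3,3,3,3,3,3,3,3,3,3,3,3,3,3,3,3,3,3,3,3,3,3,3,3,3,3
p: -13,-13,-13,-13,-13,-13,-13,-13,-5,-5,-5,-5,-5,-5,-5,-5,-5,-5,-5,-5,-5,-5,-5,-5,-5,-5,-5,-5,-5,-5,-5,-5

steps = 13; useful = 360; efficiency = 360/416 = 45/52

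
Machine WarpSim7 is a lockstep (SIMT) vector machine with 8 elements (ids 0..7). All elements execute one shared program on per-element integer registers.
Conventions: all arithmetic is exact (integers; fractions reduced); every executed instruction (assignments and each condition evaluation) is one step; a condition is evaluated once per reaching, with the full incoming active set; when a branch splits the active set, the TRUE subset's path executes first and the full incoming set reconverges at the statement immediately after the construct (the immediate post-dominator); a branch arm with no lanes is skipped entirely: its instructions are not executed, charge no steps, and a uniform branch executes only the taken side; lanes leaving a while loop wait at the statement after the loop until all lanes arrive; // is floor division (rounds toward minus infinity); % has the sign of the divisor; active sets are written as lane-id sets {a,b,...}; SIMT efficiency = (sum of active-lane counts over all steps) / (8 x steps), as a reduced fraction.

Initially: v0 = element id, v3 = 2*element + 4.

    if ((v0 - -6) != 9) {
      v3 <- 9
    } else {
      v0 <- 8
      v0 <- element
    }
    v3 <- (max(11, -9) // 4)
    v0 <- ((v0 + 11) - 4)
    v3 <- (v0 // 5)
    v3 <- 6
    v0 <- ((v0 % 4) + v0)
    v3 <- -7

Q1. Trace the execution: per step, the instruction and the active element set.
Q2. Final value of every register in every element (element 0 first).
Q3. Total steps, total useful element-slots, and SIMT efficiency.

step 0: eval ((v0 - -6) != 9)        {0,1,2,3,4,5,6,7}
step 1: v3 <- 9                      {0,1,2,4,5,6,7}
step 2: v0 <- 8                      {3}
step 3: v0 <- element                {3}
step 4: v3 <- (max(11, -9) // 4)     {0,1,2,3,4,5,6,7}
step 5: v0 <- ((v0 + 11) - 4)        {0,1,2,3,4,5,6,7}
step 6: v3 <- (v0 // 5)              {0,1,2,3,4,5,6,7}
step 7: v3 <- 6                      {0,1,2,3,4,5,6,7}
step 8: v0 <- ((v0 % 4) + v0)        {0,1,2,3,4,5,6,7}
step 9: v3 <- -7                     {0,1,2,3,4,5,6,7}

Answer: 10 steps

v0: 10,8,10,12,14,12,14,16
v3: -7,-7,-7,-7,-7,-7,-7,-7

steps = 10; useful = 65; efficiency = 65/80 = 13/16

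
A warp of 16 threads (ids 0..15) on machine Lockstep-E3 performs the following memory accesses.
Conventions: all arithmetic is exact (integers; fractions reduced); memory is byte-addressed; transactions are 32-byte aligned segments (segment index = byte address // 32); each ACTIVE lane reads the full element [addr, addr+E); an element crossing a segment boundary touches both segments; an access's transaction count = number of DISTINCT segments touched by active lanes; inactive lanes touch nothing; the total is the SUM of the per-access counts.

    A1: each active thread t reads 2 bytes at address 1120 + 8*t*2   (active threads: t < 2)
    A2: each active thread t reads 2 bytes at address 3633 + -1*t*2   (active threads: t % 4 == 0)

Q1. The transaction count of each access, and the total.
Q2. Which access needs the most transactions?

A1: 1 transaction
A2: 2 transactions

Answer: 1,2; total 3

Answer: A2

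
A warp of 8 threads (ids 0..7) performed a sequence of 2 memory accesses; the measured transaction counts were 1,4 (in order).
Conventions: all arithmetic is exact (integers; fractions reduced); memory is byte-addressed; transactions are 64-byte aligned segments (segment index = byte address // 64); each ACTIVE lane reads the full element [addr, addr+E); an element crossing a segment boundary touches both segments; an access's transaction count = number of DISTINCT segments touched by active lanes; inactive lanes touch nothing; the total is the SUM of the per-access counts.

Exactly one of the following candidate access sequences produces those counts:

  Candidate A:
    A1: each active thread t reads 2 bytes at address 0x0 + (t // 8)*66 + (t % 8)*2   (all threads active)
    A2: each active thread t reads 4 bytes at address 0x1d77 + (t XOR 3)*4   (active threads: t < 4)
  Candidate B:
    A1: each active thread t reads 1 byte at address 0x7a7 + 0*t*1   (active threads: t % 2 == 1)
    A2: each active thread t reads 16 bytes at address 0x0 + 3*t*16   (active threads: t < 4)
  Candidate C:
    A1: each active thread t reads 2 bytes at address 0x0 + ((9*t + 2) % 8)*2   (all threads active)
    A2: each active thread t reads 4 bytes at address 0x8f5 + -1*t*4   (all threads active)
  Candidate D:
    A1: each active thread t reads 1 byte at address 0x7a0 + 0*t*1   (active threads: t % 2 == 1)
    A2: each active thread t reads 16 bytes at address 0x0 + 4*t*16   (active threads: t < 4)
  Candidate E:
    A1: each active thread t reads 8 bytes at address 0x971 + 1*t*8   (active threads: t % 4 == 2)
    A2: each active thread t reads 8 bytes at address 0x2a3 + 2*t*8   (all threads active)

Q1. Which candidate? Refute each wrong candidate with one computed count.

A: A2 gives 2 transactions, not 4
B: A2 gives 3 transactions, not 4
C: A2 gives 1 transaction, not 4
E: A2 gives 3 transactions, not 4
D: all counts match (1,4)

Answer: D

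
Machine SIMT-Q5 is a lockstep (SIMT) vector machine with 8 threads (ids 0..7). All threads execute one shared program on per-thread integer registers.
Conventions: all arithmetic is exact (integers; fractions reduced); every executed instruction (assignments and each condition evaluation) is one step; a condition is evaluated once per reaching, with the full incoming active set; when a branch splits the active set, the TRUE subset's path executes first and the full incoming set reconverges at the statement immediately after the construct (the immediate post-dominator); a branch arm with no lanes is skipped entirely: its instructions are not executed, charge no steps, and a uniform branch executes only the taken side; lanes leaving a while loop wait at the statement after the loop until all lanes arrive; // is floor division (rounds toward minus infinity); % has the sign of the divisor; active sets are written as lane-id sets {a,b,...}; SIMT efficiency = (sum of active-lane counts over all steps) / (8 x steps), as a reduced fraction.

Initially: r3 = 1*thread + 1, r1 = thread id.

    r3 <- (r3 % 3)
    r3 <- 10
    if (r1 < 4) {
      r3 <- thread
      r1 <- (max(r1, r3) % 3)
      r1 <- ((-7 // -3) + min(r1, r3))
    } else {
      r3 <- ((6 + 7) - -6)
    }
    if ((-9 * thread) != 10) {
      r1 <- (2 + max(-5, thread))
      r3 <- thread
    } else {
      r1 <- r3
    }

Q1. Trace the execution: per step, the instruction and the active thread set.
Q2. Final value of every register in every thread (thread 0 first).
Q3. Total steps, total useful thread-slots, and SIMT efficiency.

step 0: r3 <- (r3 % 3)               {0,1,2,3,4,5,6,7}
step 1: r3 <- 10                     {0,1,2,3,4,5,6,7}
step 2: eval (r1 < 4)                {0,1,2,3,4,5,6,7}
step 3: r3 <- thread                 {0,1,2,3}
step 4: r1 <- (max(r1, r3) % 3)      {0,1,2,3}
step 5: r1 <- ((-7 // -3) + min(r1, r3)) {0,1,2,3}
step 6: r3 <- ((6 + 7) - -6)         {4,5,6,7}
step 7: eval ((-9 * thread) != 10)   {0,1,2,3,4,5,6,7}
step 8: r1 <- (2 + max(-5, thread))  {0,1,2,3,4,5,6,7}
step 9: r3 <- thread                 {0,1,2,3,4,5,6,7}

Answer: 10 steps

r3: 0,1,2,3,4,5,6,7
r1: 2,3,4,5,6,7,8,9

steps = 10; useful = 64; efficiency = 64/80 = 4/5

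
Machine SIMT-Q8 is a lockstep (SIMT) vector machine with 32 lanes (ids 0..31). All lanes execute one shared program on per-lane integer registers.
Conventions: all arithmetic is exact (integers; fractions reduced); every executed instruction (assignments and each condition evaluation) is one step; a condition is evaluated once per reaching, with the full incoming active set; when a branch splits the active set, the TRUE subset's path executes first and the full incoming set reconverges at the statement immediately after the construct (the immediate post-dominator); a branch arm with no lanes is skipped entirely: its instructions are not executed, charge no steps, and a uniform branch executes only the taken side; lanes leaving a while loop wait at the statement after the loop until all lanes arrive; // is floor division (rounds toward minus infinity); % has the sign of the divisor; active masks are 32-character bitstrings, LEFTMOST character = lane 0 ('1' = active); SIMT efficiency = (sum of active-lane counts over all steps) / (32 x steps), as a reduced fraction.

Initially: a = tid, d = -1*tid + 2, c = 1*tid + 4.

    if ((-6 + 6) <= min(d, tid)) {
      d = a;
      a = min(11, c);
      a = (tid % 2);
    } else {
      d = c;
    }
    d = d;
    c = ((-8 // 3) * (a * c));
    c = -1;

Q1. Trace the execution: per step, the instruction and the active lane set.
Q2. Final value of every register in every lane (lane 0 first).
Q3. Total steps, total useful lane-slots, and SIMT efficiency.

step 0: eval ((-6 + 6) <= min(d, tid)) 11111111111111111111111111111111
step 1: d <- a                       11100000000000000000000000000000
step 2: a <- min(11, c)              11100000000000000000000000000000
step 3: a <- (tid % 2)               11100000000000000000000000000000
step 4: d <- c                       00011111111111111111111111111111
step 5: d <- d                       11111111111111111111111111111111
step 6: c <- ((-8 // 3) * (a * c))   11111111111111111111111111111111
step 7: c <- -1                      11111111111111111111111111111111

Answer: 8 steps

a: 0,1,0,3,4,5,6,7,8,9,10,11,12,13,14,15,16,17,18,19,20,21,22,23,24,25,26,27,28,29,30,31
d: 0,1,2,7,8,9,10,11,12,13,14,15,16,17,18,19,20,21,22,23,24,25,26,27,28,29,30,31,32,33,34,35
c: -1,-1,-1,-1,-1,-1,-1,-1,-1,-1,-1,-1,-1,-1,-1,-1,-1,-1,-1,-1,-1,-1,-1,-1,-1,-1,-1,-1,-1,-1,-1,-1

steps = 8; useful = 166; efficiency = 166/256 = 83/128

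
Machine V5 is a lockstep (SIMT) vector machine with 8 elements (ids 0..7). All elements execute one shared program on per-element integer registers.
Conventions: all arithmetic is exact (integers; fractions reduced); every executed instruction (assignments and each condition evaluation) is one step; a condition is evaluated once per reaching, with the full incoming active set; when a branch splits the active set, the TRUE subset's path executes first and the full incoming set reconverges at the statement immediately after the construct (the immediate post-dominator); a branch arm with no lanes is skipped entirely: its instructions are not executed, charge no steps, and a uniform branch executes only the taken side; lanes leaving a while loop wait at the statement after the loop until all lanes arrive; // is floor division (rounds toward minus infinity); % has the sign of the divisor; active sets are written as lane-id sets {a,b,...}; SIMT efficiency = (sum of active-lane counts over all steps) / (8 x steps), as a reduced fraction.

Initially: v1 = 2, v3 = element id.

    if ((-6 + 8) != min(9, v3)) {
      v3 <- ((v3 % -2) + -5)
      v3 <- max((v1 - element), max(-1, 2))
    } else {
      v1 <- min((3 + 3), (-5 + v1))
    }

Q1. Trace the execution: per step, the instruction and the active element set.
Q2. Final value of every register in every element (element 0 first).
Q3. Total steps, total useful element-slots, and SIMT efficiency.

step 0: eval ((-6 + 8) != min(9, v3)) {0,1,2,3,4,5,6,7}
step 1: v3 <- ((v3 % -2) + -5)       {0,1,3,4,5,6,7}
step 2: v3 <- max((v1 - element), max(-1, 2)) {0,1,3,4,5,6,7}
step 3: v1 <- min((3 + 3), (-5 + v1)) {2}

Answer: 4 steps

v1: 2,2,-3,2,2,2,2,2
v3: 2,2,2,2,2,2,2,2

steps = 4; useful = 23; efficiency = 23/32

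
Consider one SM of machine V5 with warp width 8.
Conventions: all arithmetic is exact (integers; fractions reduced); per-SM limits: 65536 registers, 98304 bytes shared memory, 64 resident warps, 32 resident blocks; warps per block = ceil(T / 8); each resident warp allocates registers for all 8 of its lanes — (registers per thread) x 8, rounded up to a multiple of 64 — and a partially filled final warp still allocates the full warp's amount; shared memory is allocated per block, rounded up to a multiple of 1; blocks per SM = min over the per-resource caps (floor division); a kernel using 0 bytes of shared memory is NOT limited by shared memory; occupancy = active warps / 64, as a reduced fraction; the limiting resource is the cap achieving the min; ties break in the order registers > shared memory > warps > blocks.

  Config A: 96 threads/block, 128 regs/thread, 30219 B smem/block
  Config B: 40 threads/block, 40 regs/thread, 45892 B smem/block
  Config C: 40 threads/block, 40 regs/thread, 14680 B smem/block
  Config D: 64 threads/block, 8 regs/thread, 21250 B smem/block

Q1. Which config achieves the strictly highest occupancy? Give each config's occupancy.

occupancies: A 9/16, B 5/32, C 15/32, D 1/2

Answer: A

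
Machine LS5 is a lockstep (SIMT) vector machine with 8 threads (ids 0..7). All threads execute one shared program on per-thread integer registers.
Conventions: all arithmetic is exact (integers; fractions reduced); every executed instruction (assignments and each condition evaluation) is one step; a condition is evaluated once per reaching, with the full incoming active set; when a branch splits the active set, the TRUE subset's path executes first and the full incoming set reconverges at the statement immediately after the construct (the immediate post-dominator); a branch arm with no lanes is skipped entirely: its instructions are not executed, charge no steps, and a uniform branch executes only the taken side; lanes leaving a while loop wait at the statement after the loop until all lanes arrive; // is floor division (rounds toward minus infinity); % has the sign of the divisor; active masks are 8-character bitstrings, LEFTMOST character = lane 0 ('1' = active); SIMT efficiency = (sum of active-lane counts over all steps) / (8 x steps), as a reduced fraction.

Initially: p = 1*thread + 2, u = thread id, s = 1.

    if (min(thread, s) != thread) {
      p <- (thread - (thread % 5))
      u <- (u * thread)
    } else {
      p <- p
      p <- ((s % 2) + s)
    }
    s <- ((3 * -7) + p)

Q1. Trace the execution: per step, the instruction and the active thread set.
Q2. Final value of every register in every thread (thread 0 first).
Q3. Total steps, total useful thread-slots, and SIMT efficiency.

step 0: eval (min(thread, s) != thread) 11111111
step 1: p <- (thread - (thread % 5)) 00111111
step 2: u <- (u * thread)            00111111
step 3: p <- p                       11000000
step 4: p <- ((s % 2) + s)           11000000
step 5: s <- ((3 * -7) + p)          11111111

Answer: 6 steps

p: 2,2,0,0,0,5,5,5
u: 0,1,4,9,16,25,36,49
s: -19,-19,-21,-21,-21,-16,-16,-16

steps = 6; useful = 32; efficiency = 32/48 = 2/3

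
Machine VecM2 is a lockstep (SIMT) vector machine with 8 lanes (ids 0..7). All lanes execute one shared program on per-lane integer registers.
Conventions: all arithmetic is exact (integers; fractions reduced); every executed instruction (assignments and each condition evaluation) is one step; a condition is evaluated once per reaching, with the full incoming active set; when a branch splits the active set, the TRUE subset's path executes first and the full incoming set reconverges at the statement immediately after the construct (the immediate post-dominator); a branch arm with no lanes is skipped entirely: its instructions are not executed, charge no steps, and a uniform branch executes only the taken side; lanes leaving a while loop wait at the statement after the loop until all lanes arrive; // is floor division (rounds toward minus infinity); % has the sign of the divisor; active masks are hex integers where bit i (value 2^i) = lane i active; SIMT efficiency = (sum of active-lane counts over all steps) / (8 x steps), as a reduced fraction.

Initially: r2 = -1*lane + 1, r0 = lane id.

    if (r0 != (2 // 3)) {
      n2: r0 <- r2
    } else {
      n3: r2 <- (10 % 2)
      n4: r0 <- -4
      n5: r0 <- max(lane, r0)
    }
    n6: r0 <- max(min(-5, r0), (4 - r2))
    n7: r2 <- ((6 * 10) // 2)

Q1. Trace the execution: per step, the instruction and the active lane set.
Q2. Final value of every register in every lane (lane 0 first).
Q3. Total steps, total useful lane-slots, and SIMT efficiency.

step 0: eval (r0 != (2 // 3))        0xff
step 1: r0 <- r2                     0xfe
step 2: r2 <- (10 % 2)               0x01
step 3: r0 <- -4                     0x01
step 4: r0 <- max(lane, r0)          0x01
step 5: r0 <- max(min(-5, r0), (4 - r2)) 0xff
step 6: r2 <- ((6 * 10) // 2)        0xff

Answer: 7 steps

r2: 30,30,30,30,30,30,30,30
r0: 4,4,5,6,7,8,9,10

steps = 7; useful = 34; efficiency = 34/56 = 17/28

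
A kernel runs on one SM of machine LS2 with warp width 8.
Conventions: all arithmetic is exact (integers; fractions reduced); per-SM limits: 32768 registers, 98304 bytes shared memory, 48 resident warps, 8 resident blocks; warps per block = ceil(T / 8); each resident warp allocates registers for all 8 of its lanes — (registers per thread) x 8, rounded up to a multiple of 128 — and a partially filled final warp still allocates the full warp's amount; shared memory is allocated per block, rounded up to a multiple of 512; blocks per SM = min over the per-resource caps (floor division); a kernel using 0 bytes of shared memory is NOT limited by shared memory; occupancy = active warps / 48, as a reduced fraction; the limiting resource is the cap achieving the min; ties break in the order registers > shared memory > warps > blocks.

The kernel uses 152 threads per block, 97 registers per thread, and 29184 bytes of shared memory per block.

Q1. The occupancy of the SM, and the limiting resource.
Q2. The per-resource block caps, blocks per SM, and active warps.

Answer: occupancy 19/48, limited by registers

registers: 1 block
shared memory: 3 blocks
warps: 2 blocks
blocks: 8 blocks

Answer: 1 block, 19 active warps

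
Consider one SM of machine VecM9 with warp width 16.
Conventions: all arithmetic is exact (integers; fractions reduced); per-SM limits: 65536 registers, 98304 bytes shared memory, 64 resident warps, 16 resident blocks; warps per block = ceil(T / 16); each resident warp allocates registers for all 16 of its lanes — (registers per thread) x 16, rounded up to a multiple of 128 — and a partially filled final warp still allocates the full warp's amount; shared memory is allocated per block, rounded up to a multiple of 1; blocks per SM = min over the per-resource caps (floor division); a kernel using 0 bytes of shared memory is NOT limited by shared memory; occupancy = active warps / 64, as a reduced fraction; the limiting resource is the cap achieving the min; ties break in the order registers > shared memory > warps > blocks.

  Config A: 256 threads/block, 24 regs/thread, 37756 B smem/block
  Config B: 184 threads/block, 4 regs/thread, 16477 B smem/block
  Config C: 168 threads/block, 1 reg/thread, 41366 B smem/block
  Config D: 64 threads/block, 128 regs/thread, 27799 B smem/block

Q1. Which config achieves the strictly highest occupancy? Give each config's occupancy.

occupancies: A 1/2, B 15/16, C 11/32, D 3/16

Answer: B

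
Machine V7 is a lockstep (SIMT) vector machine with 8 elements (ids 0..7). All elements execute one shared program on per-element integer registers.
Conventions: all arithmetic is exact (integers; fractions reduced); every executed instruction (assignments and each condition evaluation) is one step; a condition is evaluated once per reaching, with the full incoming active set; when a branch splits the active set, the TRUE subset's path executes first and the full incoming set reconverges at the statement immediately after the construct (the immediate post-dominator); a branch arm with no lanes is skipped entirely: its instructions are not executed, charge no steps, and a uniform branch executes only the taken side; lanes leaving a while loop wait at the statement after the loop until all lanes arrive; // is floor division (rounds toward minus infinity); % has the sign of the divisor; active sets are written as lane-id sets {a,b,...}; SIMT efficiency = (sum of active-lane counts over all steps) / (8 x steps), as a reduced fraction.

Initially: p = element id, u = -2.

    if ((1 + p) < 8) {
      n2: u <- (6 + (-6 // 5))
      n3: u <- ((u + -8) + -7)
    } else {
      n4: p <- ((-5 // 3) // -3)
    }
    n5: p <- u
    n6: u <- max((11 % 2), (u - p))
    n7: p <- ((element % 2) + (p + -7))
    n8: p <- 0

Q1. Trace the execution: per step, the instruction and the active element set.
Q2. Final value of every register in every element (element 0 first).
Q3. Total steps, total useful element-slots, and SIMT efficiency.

step 0: eval ((1 + p) < 8)           {0,1,2,3,4,5,6,7}
step 1: u <- (6 + (-6 // 5))         {0,1,2,3,4,5,6}
step 2: u <- ((u + -8) + -7)         {0,1,2,3,4,5,6}
step 3: p <- ((-5 // 3) // -3)       {7}
step 4: p <- u                       {0,1,2,3,4,5,6,7}
step 5: u <- max((11 % 2), (u - p))  {0,1,2,3,4,5,6,7}
step 6: p <- ((element % 2) + (p + -7)) {0,1,2,3,4,5,6,7}
step 7: p <- 0                       {0,1,2,3,4,5,6,7}

Answer: 8 steps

p: 0,0,0,0,0,0,0,0
u: 1,1,1,1,1,1,1,1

steps = 8; useful = 55; efficiency = 55/64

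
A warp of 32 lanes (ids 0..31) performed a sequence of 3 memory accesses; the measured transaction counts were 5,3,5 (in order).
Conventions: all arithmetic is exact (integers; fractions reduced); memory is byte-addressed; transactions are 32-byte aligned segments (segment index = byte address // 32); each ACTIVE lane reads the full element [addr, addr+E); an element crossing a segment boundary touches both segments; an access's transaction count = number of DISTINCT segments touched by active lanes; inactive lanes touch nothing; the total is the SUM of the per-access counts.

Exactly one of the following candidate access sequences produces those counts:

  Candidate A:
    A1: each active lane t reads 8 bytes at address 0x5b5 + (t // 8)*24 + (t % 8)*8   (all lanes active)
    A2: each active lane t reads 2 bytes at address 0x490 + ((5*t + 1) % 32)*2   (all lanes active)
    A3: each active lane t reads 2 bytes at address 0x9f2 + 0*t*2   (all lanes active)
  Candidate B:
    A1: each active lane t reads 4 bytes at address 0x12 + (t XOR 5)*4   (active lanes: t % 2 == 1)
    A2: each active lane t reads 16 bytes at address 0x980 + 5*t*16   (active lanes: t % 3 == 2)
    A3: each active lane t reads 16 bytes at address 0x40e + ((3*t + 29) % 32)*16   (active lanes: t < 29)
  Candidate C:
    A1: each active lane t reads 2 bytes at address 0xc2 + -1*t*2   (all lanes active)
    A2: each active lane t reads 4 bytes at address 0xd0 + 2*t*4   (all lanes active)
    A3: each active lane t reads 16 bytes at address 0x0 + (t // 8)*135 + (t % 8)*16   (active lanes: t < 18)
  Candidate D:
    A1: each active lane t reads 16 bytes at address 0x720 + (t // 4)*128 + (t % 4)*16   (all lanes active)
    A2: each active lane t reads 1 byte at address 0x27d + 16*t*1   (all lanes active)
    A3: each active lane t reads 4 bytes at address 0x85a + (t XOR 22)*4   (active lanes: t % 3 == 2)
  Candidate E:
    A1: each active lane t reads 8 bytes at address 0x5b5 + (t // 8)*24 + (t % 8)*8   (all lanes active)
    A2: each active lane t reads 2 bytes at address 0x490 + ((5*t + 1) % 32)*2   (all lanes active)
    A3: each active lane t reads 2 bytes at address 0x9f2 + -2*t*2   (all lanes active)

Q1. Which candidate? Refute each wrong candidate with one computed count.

A: A3 gives 1 transaction, not 5
B: A2 gives 10 transactions, not 3
C: A1 gives 3 transactions, not 5
D: A1 gives 16 transactions, not 5
E: all counts match (5,3,5)

Answer: E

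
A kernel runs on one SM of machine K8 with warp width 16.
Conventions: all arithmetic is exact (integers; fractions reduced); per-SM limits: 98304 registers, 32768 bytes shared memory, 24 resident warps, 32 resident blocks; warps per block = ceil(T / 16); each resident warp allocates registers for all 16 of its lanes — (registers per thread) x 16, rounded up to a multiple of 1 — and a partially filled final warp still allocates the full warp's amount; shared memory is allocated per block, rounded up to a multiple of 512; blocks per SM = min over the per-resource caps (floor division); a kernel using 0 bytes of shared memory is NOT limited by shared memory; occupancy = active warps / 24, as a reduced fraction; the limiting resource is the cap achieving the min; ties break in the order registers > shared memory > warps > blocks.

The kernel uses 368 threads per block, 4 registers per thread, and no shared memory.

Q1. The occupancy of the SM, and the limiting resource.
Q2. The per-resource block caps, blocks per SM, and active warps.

Answer: occupancy 23/24, limited by warps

registers: 66 blocks
shared memory: no limit (kernel uses none)
warps: 1 block
blocks: 32 blocks

Answer: 1 block, 23 active warps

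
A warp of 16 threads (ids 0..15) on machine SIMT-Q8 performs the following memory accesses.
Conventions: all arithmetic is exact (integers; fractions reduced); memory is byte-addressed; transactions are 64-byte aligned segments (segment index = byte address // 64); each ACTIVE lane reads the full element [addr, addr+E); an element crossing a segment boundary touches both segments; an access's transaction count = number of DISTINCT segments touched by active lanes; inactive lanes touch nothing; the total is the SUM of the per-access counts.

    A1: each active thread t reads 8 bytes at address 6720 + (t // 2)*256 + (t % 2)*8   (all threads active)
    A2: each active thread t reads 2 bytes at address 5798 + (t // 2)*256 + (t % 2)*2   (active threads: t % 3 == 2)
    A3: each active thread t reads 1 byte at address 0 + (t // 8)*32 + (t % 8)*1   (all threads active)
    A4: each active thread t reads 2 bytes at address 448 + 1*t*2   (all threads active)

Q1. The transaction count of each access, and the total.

A1: 8 transactions
A2: 5 transactions
A3: 1 transaction
A4: 1 transaction

Answer: 8,5,1,1; total 15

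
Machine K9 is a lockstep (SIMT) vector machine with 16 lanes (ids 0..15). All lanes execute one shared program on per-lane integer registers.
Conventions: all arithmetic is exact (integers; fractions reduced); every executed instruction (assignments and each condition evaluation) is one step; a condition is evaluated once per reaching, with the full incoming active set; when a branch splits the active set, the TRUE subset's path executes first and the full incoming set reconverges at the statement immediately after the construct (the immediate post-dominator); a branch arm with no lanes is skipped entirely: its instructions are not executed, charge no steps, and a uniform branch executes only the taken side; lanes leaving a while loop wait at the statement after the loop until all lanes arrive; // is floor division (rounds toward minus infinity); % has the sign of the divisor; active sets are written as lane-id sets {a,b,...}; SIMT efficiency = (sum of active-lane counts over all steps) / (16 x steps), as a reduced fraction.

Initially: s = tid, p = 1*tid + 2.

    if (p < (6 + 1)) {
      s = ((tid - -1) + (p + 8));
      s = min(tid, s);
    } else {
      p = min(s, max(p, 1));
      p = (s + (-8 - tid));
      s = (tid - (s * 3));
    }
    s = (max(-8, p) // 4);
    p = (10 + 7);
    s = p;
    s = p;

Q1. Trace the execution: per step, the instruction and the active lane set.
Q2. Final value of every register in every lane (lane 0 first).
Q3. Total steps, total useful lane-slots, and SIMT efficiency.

step 0: eval (p < (6 + 1))           {0,1,2,3,4,5,6,7,8,9,10,11,12,13,14,15}
step 1: s <- ((tid - -1) + (p + 8))  {0,1,2,3,4}
step 2: s <- min(tid, s)             {0,1,2,3,4}
step 3: p <- min(s, max(p, 1))       {5,6,7,8,9,10,11,12,13,14,15}
step 4: p <- (s + (-8 - tid))        {5,6,7,8,9,10,11,12,13,14,15}
step 5: s <- (tid - (s * 3))         {5,6,7,8,9,10,11,12,13,14,15}
step 6: s <- (max(-8, p) // 4)       {0,1,2,3,4,5,6,7,8,9,10,11,12,13,14,15}
step 7: p <- (10 + 7)                {0,1,2,3,4,5,6,7,8,9,10,11,12,13,14,15}
step 8: s <- p                       {0,1,2,3,4,5,6,7,8,9,10,11,12,13,14,15}
step 9: s <- p                       {0,1,2,3,4,5,6,7,8,9,10,11,12,13,14,15}

Answer: 10 steps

s: 17,17,17,17,17,17,17,17,17,17,17,17,17,17,17,17
p: 17,17,17,17,17,17,17,17,17,17,17,17,17,17,17,17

steps = 10; useful = 123; efficiency = 123/160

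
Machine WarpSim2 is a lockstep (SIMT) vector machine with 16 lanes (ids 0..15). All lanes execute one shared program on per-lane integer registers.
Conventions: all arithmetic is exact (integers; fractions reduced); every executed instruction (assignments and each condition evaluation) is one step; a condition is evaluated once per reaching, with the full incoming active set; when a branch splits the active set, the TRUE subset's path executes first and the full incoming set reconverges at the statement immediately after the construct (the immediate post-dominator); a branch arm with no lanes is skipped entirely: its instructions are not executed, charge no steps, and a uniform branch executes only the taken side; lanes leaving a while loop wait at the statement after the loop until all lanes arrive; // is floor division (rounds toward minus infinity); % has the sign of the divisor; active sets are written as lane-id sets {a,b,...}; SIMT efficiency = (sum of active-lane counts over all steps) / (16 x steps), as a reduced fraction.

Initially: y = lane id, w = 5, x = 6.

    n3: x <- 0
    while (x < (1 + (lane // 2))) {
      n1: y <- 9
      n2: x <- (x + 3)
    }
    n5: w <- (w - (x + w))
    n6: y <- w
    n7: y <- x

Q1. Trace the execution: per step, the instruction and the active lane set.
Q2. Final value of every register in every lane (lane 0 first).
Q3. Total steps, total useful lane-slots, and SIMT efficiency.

step 0: x <- 0                       {0,1,2,3,4,5,6,7,8,9,10,11,12,13,14,15}
step 1: eval (x < (1 + (lane // 2))) {0,1,2,3,4,5,6,7,8,9,10,11,12,13,14,15}
step 2: y <- 9                       {0,1,2,3,4,5,6,7,8,9,10,11,12,13,14,15}
step 3: x <- (x + 3)                 {0,1,2,3,4,5,6,7,8,9,10,11,12,13,14,15}
step 4: eval (x < (1 + (lane // 2))) {0,1,2,3,4,5,6,7,8,9,10,11,12,13,14,15}
step 5: y <- 9                       {6,7,8,9,10,11,12,13,14,15}
step 6: x <- (x + 3)                 {6,7,8,9,10,11,12,13,14,15}
step 7: eval (x < (1 + (lane // 2))) {6,7,8,9,10,11,12,13,14,15}
step 8: y <- 9                       {12,13,14,15}
step 9: x <- (x + 3)                 {12,13,14,15}
step 10: eval (x < (1 + (lane // 2))) {12,13,14,15}
step 11: w <- (w - (x + w))           {0,1,2,3,4,5,6,7,8,9,10,11,12,13,14,15}
step 12: y <- w                       {0,1,2,3,4,5,6,7,8,9,10,11,12,13,14,15}
step 13: y <- x                       {0,1,2,3,4,5,6,7,8,9,10,11,12,13,14,15}

Answer: 14 steps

y: 3,3,3,3,3,3,6,6,6,6,6,6,9,9,9,9
w: -3,-3,-3,-3,-3,-3,-6,-6,-6,-6,-6,-6,-9,-9,-9,-9
x: 3,3,3,3,3,3,6,6,6,6,6,6,9,9,9,9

steps = 14; useful = 170; efficiency = 170/224 = 85/112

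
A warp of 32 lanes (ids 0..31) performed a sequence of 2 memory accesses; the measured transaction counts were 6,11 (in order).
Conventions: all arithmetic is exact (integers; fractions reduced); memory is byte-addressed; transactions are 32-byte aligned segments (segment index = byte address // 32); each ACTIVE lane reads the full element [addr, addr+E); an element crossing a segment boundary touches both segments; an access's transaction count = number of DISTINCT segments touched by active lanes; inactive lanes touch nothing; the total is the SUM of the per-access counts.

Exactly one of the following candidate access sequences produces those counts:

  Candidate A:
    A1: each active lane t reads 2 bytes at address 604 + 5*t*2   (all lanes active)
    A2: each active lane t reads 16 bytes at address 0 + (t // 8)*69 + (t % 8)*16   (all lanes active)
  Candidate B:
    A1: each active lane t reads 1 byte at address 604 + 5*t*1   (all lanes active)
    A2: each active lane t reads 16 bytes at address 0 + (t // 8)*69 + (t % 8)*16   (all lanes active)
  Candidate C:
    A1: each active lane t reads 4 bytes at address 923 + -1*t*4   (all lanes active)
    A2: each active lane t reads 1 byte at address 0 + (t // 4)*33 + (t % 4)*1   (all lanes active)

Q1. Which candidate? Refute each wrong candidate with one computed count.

A: A1 gives 11 transactions, not 6
C: A1 gives 5 transactions, not 6
B: all counts match (6,11)

Answer: B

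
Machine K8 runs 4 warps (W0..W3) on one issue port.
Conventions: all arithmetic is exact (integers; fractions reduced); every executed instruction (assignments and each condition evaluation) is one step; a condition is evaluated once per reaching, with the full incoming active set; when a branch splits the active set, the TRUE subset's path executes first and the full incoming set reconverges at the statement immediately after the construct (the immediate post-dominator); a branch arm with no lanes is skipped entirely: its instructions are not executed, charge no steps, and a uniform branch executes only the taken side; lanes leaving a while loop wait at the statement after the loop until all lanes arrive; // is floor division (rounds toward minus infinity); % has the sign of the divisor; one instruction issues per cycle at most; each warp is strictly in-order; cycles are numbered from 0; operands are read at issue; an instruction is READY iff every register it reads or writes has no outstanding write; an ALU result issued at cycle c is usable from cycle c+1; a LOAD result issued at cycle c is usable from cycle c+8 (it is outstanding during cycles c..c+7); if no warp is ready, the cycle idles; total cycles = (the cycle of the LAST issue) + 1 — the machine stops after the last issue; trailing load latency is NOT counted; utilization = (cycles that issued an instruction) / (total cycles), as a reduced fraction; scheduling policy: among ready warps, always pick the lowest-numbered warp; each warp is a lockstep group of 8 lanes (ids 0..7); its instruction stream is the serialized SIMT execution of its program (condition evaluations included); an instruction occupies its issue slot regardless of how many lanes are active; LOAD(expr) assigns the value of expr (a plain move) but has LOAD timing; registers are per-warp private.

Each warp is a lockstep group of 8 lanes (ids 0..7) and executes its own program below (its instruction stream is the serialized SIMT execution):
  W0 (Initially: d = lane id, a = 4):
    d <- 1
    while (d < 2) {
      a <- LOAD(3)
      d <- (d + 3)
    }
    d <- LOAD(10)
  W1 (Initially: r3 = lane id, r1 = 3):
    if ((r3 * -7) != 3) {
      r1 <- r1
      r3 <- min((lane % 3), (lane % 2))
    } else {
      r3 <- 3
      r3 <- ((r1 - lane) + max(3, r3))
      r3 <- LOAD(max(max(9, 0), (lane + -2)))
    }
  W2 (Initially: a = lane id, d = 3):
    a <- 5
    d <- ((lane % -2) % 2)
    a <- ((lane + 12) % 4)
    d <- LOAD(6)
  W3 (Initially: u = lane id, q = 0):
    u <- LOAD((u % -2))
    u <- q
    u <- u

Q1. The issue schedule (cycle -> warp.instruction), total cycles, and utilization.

cycle 0: W0.I0
cycle 1: W0.I1
cycle 2: W0.I2
cycle 3: W0.I3
cycle 4: W0.I4
cycle 5: W0.I5
cycle 6: W1.I0
cycle 7: W1.I1
cycle 8: W1.I2
cycle 9: W2.I0
cycle 10: W2.I1
cycle 11: W2.I2
cycle 12: W2.I3
cycle 13: W3.I0
cycle 14: idle
cycle 15: idle
cycle 16: idle
cycle 17: idle
cycle 18: idle
cycle 19: idle
cycle 20: idle
cycle 21: W3.I1
cycle 22: W3.I2

Answer: 23 cycles, utilization 16/23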